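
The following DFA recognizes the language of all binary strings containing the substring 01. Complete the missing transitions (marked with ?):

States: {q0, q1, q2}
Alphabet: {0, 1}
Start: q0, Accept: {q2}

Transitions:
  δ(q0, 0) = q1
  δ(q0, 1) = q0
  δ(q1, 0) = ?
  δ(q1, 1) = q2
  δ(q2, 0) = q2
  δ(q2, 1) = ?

What each state remembers (consistent with the given transitions and accept states):
  q0: 01 not seen yet and the last symbol was not 0
  q1: 01 not seen yet and the last symbol was 0
  q2: the substring 01 has already been seen
Filling in the missing entries:
  δ(q1, 0): in q1 (01 not seen yet and the last symbol was 0), after reading 0 we have: 01 not seen yet and the last symbol was 0 → q1
  δ(q2, 1): in q2 (the substring 01 has already been seen), after reading 1 we have: the substring 01 has already been seen → q2

Final answer: δ(q1, 0) = q1; δ(q2, 1) = q2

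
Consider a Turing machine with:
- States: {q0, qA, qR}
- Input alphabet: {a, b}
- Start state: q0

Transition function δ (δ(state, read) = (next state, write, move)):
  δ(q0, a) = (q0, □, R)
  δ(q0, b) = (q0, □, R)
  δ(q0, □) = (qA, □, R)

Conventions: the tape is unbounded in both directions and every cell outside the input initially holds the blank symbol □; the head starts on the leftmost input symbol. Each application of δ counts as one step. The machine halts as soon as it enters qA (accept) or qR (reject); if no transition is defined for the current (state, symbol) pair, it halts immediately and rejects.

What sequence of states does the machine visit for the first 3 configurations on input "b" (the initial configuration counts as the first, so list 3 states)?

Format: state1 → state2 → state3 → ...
Step 0: [q0]b (head at position 0)
Step 1: δ(q0, b) = (q0, □, R)  ⊢  □[q0]□ (head at position 1)
Step 2: δ(q0, □) = (qA, □, R)  ⊢  □□[qA]□ (head at position 2)
Reading off the states of these 3 configurations: q0 → q0 → qA

Final answer: q0 → q0 → qA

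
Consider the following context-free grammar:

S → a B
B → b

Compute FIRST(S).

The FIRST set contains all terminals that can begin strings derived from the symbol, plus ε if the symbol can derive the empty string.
S has the single production S → a B, whose right-hand side begins with the terminal a. So FIRST(S) = {a}.

Final answer: {a}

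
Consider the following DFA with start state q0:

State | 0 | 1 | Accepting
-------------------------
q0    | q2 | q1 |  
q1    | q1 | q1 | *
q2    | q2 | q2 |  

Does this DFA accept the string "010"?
Start in q0.
Read '0': q0 → q2
Read '1': q2 → q2
Read '0': q2 → q2
Final state q2 is not accepting, so the string is rejected.

Final answer: No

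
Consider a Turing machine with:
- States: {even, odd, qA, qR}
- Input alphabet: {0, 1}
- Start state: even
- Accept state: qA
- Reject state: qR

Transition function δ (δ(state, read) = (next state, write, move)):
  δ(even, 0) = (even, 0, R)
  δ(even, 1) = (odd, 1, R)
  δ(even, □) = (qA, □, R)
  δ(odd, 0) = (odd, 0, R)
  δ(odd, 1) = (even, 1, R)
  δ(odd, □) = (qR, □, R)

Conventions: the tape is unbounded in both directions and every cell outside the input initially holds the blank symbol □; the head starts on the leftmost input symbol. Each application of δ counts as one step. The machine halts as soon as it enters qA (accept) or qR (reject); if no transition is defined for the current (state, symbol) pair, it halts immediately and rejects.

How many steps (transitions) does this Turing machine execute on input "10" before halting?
Step 0: [even]10 (head at position 0)
Step 1: δ(even, 1) = (odd, 1, R)  ⊢  1[odd]0 (head at position 1)
Step 2: δ(odd, 0) = (odd, 0, R)  ⊢  10[odd]□ (head at position 2)
Step 3: δ(odd, □) = (qR, □, R)  ⊢  10□[qR]□ (head at position 3)
The machine is in qR, so it halts and rejects.
Number of transitions executed: 3.

Final answer: 3 steps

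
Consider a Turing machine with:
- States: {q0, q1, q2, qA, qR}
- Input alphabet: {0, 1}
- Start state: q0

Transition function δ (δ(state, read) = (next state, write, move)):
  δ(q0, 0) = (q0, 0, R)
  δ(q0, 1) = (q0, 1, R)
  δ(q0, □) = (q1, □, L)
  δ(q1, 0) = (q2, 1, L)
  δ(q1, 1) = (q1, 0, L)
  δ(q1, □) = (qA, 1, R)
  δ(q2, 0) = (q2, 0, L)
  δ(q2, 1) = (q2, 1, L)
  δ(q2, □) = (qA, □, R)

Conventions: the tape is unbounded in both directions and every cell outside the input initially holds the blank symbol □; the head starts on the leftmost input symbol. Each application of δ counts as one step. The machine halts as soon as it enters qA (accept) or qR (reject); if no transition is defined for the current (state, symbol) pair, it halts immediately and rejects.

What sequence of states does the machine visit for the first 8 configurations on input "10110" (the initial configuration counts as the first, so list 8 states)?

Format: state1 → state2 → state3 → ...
Step 0: [q0]10110 (head at position 0)
Step 1: δ(q0, 1) = (q0, 1, R)  ⊢  1[q0]0110 (head at position 1)
Step 2: δ(q0, 0) = (q0, 0, R)  ⊢  10[q0]110 (head at position 2)
Step 3: δ(q0, 1) = (q0, 1, R)  ⊢  101[q0]10 (head at position 3)
Step 4: δ(q0, 1) = (q0, 1, R)  ⊢  1011[q0]0 (head at position 4)
Step 5: δ(q0, 0) = (q0, 0, R)  ⊢  10110[q0]□ (head at position 5)
Step 6: δ(q0, □) = (q1, □, L)  ⊢  1011[q1]0□ (head at position 4)
Step 7: δ(q1, 0) = (q2, 1, L)  ⊢  101[q2]11□ (head at position 3)
Reading off the states of these 8 configurations: q0 → q0 → q0 → q0 → q0 → q0 → q1 → q2

Final answer: q0 → q0 → q0 → q0 → q0 → q0 → q1 → q2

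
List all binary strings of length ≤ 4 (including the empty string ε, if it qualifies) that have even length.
Checking every binary string of length 0 to 4:
  Length 0: accepted: ε | rejected: (none)
  Length 1: accepted: (none) | rejected: 0, 1
  Length 2: accepted: 00, 01, 10, 11 | rejected: (none)
  Length 3: accepted: (none) | rejected: 000, 001, 010, 011, 100, 101, 110, 111
  Length 4: accepted: 0000, 0001, 0010, 0011, 0100, 0101, 0110, 0111, 1000, 1001, 1010, 1011, 1100, 1101, 1110, 1111 | rejected: (none)
Total: 21 string(s).

Final answer: ε, 00, 01, 10, 11, 0000, 0001, 0010, 0011, 0100, 0101, 0110, 0111, 1000, 1001, 1010, 1011, 1100, 1101, 1110, 1111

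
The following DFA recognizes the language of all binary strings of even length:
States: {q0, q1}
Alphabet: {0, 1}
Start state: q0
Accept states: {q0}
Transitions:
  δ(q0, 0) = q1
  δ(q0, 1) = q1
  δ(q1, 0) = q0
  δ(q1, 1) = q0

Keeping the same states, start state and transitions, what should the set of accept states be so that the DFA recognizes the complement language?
The DFA is complete (every state has a transition on every symbol), so the complement
is recognized by the same DFA with accepting and non-accepting states swapped.
Original accept states: {q0}
Complement accept states = All states - Original accept states
= {q0, q1} - {q0}
= {q1}
Complement language: strings of ODD length

Final answer: {q1}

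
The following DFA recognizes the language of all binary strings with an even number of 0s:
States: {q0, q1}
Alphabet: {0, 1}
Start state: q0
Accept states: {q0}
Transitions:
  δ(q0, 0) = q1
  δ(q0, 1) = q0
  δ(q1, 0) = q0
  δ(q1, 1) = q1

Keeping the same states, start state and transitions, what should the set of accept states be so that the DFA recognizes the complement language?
The DFA is complete (every state has a transition on every symbol), so the complement
is recognized by the same DFA with accepting and non-accepting states swapped.
Original accept states: {q0}
Complement accept states = All states - Original accept states
= {q0, q1} - {q0}
= {q1}
Complement language: strings with an ODD number of 0s

Final answer: {q1}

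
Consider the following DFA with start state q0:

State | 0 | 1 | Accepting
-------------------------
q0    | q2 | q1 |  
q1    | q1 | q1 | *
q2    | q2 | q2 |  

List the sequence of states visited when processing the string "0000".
q0 → q2 → q2 → q2 → q2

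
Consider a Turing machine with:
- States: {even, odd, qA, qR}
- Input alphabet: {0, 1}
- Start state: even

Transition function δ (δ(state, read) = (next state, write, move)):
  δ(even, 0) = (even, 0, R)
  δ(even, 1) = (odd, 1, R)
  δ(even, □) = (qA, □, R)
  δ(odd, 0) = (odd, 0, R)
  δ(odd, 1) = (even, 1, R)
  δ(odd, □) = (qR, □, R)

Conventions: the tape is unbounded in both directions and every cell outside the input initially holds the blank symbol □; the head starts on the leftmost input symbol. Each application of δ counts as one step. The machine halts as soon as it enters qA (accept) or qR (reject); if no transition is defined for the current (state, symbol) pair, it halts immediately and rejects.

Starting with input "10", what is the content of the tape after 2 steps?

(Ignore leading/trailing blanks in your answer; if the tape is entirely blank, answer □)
Step 0: [even]10 (head at position 0)
Step 1: δ(even, 1) = (odd, 1, R)  ⊢  1[odd]0 (head at position 1)
Step 2: δ(odd, 0) = (odd, 0, R)  ⊢  10[odd]□ (head at position 2)
Tape after 2 steps (ignoring surrounding blanks): 10

Final answer: Tape: 10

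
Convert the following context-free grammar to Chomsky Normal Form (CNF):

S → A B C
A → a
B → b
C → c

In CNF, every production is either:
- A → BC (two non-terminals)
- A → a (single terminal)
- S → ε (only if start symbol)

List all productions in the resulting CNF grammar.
The grammar has no ε-productions or unit productions to eliminate.
A → a is already in CNF (single terminal) – keep it.
B → b is already in CNF (single terminal) – keep it.
C → c is already in CNF (single terminal) – keep it.
S → A B C has 3 symbols on the right: break it into binary productions S → A X0, X0 → B C.
Resulting CNF grammar (5 productions): A → a; B → b; C → c; S → A X0; X0 → B C

Final answer: A → a; B → b; C → c; S → A X0; X0 → B C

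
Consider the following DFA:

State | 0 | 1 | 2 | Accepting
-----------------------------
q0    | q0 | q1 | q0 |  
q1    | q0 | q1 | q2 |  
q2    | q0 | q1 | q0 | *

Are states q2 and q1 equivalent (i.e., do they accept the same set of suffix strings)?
Try the suffix ε (the empty string).
From q2: q2 — accepting.
From q1: q1 — not accepting.
The two states disagree on this suffix, so they are not equivalent.

Final answer: No. Distinguishing string: ε (the empty string) - accepted from q2 but not from q1.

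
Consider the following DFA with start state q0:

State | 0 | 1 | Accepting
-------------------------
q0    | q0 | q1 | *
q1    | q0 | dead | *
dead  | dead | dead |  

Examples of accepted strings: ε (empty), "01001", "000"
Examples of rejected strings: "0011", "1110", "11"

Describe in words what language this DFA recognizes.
binary strings with no two consecutive 1s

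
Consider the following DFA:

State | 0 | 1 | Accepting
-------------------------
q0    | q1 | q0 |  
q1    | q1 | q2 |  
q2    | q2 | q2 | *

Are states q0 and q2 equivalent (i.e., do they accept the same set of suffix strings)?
Try the suffix ε (the empty string).
From q0: q0 — not accepting.
From q2: q2 — accepting.
The two states disagree on this suffix, so they are not equivalent.

Final answer: No. Distinguishing string: ε (the empty string) - accepted from q2 but not from q0.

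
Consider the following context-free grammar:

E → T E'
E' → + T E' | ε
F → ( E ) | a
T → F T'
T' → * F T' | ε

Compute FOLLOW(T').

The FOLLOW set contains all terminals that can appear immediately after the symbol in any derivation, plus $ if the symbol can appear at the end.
Useful FIRST sets: FIRST(E') = {+, ε}, FIRST(T') = {*, ε} (both E' and T' are nullable).
FOLLOW(E): E is the start symbol → $; E appears in F → ( E ) followed by ')' → FOLLOW(E) = {), $}.
FOLLOW(E'): E' appears at the right end of E → T E' and of E' → + T E', so FOLLOW(E') ⊇ FOLLOW(E) (the second occurrence adds nothing new). FOLLOW(E') = {), $}.
FOLLOW(T): in E → T E' and E' → + T E', T is followed by E': add FIRST(E') minus ε = {+}; since E' is nullable, also add FOLLOW(E) and FOLLOW(E') = {), $}. FOLLOW(T) = {+, ), $}.
FOLLOW(T'): T' appears at the right end of T → F T' and of T' → * F T', so FOLLOW(T') = FOLLOW(T) = {+, ), $}.

Final answer: {$, ), +}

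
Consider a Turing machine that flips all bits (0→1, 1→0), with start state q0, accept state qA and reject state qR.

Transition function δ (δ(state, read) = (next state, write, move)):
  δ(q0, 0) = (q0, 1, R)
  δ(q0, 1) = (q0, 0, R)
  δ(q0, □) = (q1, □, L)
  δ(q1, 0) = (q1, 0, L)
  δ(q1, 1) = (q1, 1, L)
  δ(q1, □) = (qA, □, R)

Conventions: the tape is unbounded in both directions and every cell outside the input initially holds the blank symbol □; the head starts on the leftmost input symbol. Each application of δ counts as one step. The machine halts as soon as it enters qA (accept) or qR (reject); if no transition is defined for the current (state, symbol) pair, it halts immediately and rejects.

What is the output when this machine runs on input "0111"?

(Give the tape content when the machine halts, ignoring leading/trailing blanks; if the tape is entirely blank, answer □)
Step 0: [q0]0111 (head at position 0)
Step 1: δ(q0, 0) = (q0, 1, R)  ⊢  1[q0]111 (head at position 1)
Step 2: δ(q0, 1) = (q0, 0, R)  ⊢  10[q0]11 (head at position 2)
Step 3: δ(q0, 1) = (q0, 0, R)  ⊢  100[q0]1 (head at position 3)
Step 4: δ(q0, 1) = (q0, 0, R)  ⊢  1000[q0]□ (head at position 4)
Step 5: δ(q0, □) = (q1, □, L)  ⊢  100[q1]0□ (head at position 3)
Step 6: δ(q1, 0) = (q1, 0, L)  ⊢  10[q1]00□ (head at position 2)
Step 7: δ(q1, 0) = (q1, 0, L)  ⊢  1[q1]000□ (head at position 1)
Step 8: δ(q1, 0) = (q1, 0, L)  ⊢  [q1]1000□ (head at position 0)
Step 9: δ(q1, 1) = (q1, 1, L)  ⊢  [q1]□1000□ (head at position -1)
Step 10: δ(q1, □) = (qA, □, R)  ⊢  □[qA]1000□ (head at position 0)
The machine is in qA, so it halts and accepts.
Tape content when halted (ignoring surrounding blanks): 1000

Final answer: Output: 1000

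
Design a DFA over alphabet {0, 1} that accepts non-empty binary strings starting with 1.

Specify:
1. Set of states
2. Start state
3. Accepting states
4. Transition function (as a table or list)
One valid DFA (any DFA recognizing the same language is acceptable):
States: {q0, q1, q2}
Start: q0
Accepting: {q1}
Transitions (accepting states marked with *):
State | 0 | 1 | Accepting
-------------------------
q0    | q2 | q1 |  
q1    | q1 | q1 | *
q2    | q2 | q2 |  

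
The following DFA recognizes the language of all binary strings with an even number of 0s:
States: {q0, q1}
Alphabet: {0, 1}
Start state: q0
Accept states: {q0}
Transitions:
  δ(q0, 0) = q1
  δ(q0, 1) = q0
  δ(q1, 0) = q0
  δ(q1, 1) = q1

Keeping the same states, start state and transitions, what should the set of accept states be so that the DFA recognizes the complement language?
The DFA is complete (every state has a transition on every symbol), so the complement
is recognized by the same DFA with accepting and non-accepting states swapped.
Original accept states: {q0}
Complement accept states = All states - Original accept states
= {q0, q1} - {q0}
= {q1}
Complement language: strings with an ODD number of 0s

Final answer: {q1}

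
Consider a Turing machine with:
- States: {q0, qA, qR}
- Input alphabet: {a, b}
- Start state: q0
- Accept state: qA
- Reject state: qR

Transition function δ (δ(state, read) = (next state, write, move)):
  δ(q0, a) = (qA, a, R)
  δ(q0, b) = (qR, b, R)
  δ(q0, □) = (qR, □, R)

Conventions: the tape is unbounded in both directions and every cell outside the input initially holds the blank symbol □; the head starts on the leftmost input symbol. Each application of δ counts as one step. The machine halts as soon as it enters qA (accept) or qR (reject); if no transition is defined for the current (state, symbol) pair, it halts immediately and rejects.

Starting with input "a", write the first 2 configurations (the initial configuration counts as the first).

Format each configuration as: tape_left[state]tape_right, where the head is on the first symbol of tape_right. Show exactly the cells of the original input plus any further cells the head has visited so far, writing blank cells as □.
Step 0: [q0]a (head at position 0)
Step 1: δ(q0, a) = (qA, a, R)  ⊢  a[qA]□ (head at position 1)

Final answer: [q0]a ⊢ a[qA]□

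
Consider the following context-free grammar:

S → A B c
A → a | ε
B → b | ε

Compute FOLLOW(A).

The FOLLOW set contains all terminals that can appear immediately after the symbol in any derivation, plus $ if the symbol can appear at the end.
A occurs in S → A B c followed by B c. Add FIRST(B) minus ε = {b}; B is nullable (B → ε), so what follows B can also follow A: the terminal c. FOLLOW(A) = {b, c}.

Final answer: {b, c}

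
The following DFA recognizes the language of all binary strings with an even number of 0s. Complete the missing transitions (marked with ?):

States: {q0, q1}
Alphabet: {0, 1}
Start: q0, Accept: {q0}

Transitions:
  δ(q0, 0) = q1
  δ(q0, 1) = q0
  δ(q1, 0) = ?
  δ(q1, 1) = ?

What each state remembers (consistent with the given transitions and accept states):
  q0: an even number of 0s has been read so far
  q1: an odd number of 0s has been read so far
Filling in the missing entries:
  δ(q1, 0): in q1 (an odd number of 0s has been read so far), after reading 0 we have: an even number of 0s has been read so far → q0
  δ(q1, 1): in q1 (an odd number of 0s has been read so far), after reading 1 we have: an odd number of 0s has been read so far → q1

Final answer: δ(q1, 0) = q0; δ(q1, 1) = q1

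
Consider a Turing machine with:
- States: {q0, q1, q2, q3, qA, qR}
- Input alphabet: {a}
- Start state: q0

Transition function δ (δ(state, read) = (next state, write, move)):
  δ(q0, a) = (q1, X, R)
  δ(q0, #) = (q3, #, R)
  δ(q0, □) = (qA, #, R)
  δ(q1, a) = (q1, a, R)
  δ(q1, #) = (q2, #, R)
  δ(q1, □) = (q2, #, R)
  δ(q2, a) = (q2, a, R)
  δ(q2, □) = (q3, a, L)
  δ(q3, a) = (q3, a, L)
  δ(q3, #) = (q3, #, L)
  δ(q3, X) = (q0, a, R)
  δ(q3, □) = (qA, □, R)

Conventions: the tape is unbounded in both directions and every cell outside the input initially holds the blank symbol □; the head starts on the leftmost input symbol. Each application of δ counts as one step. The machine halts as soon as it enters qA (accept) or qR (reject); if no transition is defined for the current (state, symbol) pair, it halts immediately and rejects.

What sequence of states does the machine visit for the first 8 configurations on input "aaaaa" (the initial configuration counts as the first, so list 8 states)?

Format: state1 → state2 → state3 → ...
Step 0: [q0]aaaaa (head at position 0)
Step 1: δ(q0, a) = (q1, X, R)  ⊢  X[q1]aaaa (head at position 1)
Step 2: δ(q1, a) = (q1, a, R)  ⊢  Xa[q1]aaa (head at position 2)
Step 3: δ(q1, a) = (q1, a, R)  ⊢  Xaa[q1]aa (head at position 3)
Step 4: δ(q1, a) = (q1, a, R)  ⊢  Xaaa[q1]a (head at position 4)
Step 5: δ(q1, a) = (q1, a, R)  ⊢  Xaaaa[q1]□ (head at position 5)
Step 6: δ(q1, □) = (q2, #, R)  ⊢  Xaaaa#[q2]□ (head at position 6)
Step 7: δ(q2, □) = (q3, a, L)  ⊢  Xaaaa[q3]#a (head at position 5)
Reading off the states of these 8 configurations: q0 → q1 → q1 → q1 → q1 → q1 → q2 → q3

Final answer: q0 → q1 → q1 → q1 → q1 → q1 → q2 → q3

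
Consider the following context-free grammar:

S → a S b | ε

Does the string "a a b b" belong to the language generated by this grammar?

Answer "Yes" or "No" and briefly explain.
A derivation exists: S ⇒ a S b ⇒ a a S b b ⇒ a a b b (using S → a S b twice, then S → ε).

Final answer: Yes - a valid derivation exists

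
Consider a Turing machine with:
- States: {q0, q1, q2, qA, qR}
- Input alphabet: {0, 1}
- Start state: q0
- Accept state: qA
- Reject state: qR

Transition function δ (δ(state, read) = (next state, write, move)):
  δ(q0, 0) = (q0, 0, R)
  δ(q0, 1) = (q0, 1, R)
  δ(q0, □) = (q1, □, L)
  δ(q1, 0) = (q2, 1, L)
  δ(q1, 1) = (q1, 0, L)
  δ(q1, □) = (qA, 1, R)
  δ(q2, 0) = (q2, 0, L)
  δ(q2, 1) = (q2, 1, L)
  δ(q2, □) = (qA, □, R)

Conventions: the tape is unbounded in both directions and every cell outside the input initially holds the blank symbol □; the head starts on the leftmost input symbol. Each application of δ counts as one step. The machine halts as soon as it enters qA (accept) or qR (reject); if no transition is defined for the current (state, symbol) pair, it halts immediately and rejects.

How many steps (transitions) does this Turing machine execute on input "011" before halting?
Step 0: [q0]011 (head at position 0)
Step 1: δ(q0, 0) = (q0, 0, R)  ⊢  0[q0]11 (head at position 1)
Step 2: δ(q0, 1) = (q0, 1, R)  ⊢  01[q0]1 (head at position 2)
Step 3: δ(q0, 1) = (q0, 1, R)  ⊢  011[q0]□ (head at position 3)
Step 4: δ(q0, □) = (q1, □, L)  ⊢  01[q1]1□ (head at position 2)
Step 5: δ(q1, 1) = (q1, 0, L)  ⊢  0[q1]10□ (head at position 1)
Step 6: δ(q1, 1) = (q1, 0, L)  ⊢  [q1]000□ (head at position 0)
Step 7: δ(q1, 0) = (q2, 1, L)  ⊢  [q2]□100□ (head at position -1)
Step 8: δ(q2, □) = (qA, □, R)  ⊢  □[qA]100□ (head at position 0)
The machine is in qA, so it halts and accepts.
Number of transitions executed: 8.

Final answer: 8 steps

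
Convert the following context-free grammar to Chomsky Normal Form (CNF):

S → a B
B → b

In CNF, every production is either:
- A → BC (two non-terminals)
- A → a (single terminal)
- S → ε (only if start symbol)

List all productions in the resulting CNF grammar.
The grammar has no ε-productions or unit productions to eliminate.
S → a B has terminal a in a right-hand side of length ≥ 2: introduce T_a → a and use T_a in place of a.
B → b is already in CNF (single terminal) – keep it.
S → a B becomes S → T_a B.
Resulting CNF grammar (3 productions): T_a → a; B → b; S → T_a B

Final answer: T_a → a; B → b; S → T_a B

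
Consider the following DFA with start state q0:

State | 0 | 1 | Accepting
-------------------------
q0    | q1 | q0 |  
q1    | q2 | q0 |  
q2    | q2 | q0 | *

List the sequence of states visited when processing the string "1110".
q0 → q0 → q0 → q0 → q1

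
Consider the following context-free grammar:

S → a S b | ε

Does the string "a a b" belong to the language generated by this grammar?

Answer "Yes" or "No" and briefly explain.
Every derivation applies S → a S b some number n of times and then S → ε, producing a^n b^n with equally many a's and b's. The string a a b has two a's but only one b, so it cannot be derived.

Final answer: No - no valid derivation exists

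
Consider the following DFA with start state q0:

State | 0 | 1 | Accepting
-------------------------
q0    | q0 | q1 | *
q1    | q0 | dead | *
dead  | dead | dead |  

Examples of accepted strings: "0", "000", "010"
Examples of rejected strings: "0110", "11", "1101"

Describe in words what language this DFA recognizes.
binary strings with no two consecutive 1s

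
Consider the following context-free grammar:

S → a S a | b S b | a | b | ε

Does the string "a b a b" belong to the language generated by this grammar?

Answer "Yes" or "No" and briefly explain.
Every production places the same symbol at both ends (or yields a single symbol / ε), so every derived string is a palindrome. a b a b reversed is b a b a ≠ a b a b, so it is not a palindrome and cannot be derived (already the first step fails: the string starts with a but ends with b, so neither S → a S a nor S → b S b fits).

Final answer: No - no valid derivation exists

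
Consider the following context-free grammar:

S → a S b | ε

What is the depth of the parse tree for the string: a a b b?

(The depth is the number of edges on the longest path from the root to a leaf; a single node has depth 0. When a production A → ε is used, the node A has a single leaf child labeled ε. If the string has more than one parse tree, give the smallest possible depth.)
The only parse tree applies S → a S b 2 times (once per matching a…b pair) and then S → ε.
The S nodes sit at depths 0, 1, …, 2; the innermost S (depth 2) has the single child ε at depth 3.
The terminal leaves a, b are at depths 1..2, so the longest root-to-leaf path is S → S → … → S → ε with 3 edges.
Depth = 3.

Final answer: 3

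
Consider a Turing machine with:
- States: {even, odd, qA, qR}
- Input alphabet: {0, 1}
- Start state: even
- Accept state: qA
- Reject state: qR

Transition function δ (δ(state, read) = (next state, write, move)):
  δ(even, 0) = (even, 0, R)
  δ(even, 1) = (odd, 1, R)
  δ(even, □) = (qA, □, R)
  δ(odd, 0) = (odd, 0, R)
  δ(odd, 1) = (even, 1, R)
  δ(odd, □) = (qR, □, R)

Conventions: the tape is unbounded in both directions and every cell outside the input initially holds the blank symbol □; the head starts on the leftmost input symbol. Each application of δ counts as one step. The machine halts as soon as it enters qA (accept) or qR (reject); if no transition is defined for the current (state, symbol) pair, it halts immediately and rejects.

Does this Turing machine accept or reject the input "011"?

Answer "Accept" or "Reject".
Step 0: [even]011 (head at position 0)
Step 1: δ(even, 0) = (even, 0, R)  ⊢  0[even]11 (head at position 1)
Step 2: δ(even, 1) = (odd, 1, R)  ⊢  01[odd]1 (head at position 2)
Step 3: δ(odd, 1) = (even, 1, R)  ⊢  011[even]□ (head at position 3)
Step 4: δ(even, □) = (qA, □, R)  ⊢  011□[qA]□ (head at position 4)
The machine is in qA, so it halts and accepts.

Final answer: Accept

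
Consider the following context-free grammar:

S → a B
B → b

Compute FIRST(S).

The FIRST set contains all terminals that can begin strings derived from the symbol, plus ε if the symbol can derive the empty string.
S has the single production S → a B, whose right-hand side begins with the terminal a. So FIRST(S) = {a}.

Final answer: {a}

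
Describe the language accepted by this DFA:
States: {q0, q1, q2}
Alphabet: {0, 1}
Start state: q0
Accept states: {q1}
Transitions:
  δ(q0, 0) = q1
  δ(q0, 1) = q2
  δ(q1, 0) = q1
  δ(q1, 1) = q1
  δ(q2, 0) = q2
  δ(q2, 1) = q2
Analyzing the DFA structure:
Start state: q0
Accept states: {q1}
Interpreting what each state remembers (checking against the transitions):
  q0: nothing has been read yet
  q1: the first symbol was 0
  q2: the first symbol was 1 (trap state)
  δ(q0, 0): in q0 (nothing has been read yet), after reading 0 we have: the first symbol was 0 → q1
  δ(q0, 1): in q0 (nothing has been read yet), after reading 1 we have: the first symbol was 1 (trap state) → q2
  δ(q1, 0): in q1 (the first symbol was 0), after reading 0 we have: the first symbol was 0 → q1
  δ(q1, 1): in q1 (the first symbol was 0), after reading 1 we have: the first symbol was 0 → q1
  δ(q2, 0): in q2 (the first symbol was 1 (trap state)), after reading 0 we have: the first symbol was 1 (trap state) → q2
  δ(q2, 1): in q2 (the first symbol was 1 (trap state)), after reading 1 we have: the first symbol was 1 (trap state) → q2
A string is accepted iff it ends in {q1}, i.e. the first symbol was 0.
Language: All binary strings starting with 0

Final answer: All binary strings starting with 0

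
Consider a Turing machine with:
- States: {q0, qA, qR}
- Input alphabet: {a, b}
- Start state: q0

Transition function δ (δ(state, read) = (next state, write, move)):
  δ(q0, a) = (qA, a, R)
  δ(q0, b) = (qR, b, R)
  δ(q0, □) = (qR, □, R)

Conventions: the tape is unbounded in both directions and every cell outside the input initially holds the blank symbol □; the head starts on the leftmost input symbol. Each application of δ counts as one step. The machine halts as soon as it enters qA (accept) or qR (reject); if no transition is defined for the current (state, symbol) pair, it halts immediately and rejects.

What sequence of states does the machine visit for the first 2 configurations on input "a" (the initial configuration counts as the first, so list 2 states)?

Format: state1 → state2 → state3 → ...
Step 0: [q0]a (head at position 0)
Step 1: δ(q0, a) = (qA, a, R)  ⊢  a[qA]□ (head at position 1)
Reading off the states of these 2 configurations: q0 → qA

Final answer: q0 → qA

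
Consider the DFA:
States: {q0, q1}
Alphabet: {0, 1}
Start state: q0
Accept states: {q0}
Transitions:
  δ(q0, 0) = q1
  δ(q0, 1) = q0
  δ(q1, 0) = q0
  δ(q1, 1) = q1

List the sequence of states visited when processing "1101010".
Starting at q0
Read '1': q0 -> q0
Read '1': q0 -> q0
Read '0': q0 -> q1
Read '1': q1 -> q1
Read '0': q1 -> q0
Read '1': q0 -> q0
Read '0': q0 -> q1

Final answer: q0 -> q0 -> q0 -> q1 -> q1 -> q0 -> q0 -> q1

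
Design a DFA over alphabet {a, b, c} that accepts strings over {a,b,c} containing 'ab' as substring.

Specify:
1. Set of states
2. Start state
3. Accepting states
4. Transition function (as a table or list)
One valid DFA (any DFA recognizing the same language is acceptable):
States: {q0, q1, q2}
Start: q0
Accepting: {q2}
Transitions (accepting states marked with *):
State | a | b | c | Accepting
-----------------------------
q0    | q1 | q0 | q0 |  
q1    | q1 | q2 | q0 |  
q2    | q2 | q2 | q2 | *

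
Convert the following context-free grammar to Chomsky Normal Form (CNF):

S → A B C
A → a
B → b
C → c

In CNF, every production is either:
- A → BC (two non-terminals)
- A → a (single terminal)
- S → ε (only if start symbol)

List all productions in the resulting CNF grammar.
The grammar has no ε-productions or unit productions to eliminate.
A → a is already in CNF (single terminal) – keep it.
B → b is already in CNF (single terminal) – keep it.
C → c is already in CNF (single terminal) – keep it.
S → A B C has 3 symbols on the right: break it into binary productions S → A X0, X0 → B C.
Resulting CNF grammar (5 productions): A → a; B → b; C → c; S → A X0; X0 → B C

Final answer: A → a; B → b; C → c; S → A X0; X0 → B C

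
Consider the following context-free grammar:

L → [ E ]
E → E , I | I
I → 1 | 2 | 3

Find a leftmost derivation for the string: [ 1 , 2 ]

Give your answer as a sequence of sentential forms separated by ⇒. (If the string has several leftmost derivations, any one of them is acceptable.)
Start with L.
Step 1: the leftmost non-terminal is L; apply L → [ E ]:  [ E ]
Step 2: the leftmost non-terminal is E; apply E → E , I:  [ E , I ]
Step 3: the leftmost non-terminal is E; apply E → I:  [ I , I ]
Step 4: the leftmost non-terminal is I; apply I → 1:  [ 1 , I ]
Step 5: the leftmost non-terminal is I; apply I → 2:  [ 1 , 2 ]

Final answer: L ⇒ [ E ] ⇒ [ E , I ] ⇒ [ I , I ] ⇒ [ 1 , I ] ⇒ [ 1 , 2 ]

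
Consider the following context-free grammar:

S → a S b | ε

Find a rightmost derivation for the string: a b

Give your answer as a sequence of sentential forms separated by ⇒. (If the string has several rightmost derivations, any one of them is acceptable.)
Start with S.
Step 1: the rightmost non-terminal is S; apply S → a S b:  a S b
Step 2: the rightmost non-terminal is S; apply S → ε:  a b

Final answer: S ⇒ a S b ⇒ a b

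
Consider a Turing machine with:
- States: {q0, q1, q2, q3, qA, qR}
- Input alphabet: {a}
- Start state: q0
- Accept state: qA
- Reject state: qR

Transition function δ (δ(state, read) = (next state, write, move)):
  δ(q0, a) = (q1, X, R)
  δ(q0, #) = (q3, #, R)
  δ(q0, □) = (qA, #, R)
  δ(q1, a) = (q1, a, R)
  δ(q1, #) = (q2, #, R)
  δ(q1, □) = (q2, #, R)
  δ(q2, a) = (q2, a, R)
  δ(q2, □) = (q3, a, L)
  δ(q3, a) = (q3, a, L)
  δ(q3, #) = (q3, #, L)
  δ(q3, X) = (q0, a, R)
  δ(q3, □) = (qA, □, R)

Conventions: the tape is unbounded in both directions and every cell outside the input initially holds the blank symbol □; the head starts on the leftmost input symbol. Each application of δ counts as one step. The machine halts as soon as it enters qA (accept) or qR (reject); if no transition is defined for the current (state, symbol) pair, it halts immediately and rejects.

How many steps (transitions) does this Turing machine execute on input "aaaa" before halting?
Trace (configuration after each step, as tape_left[state]tape_right with head position):
Step 0: [q0]aaaa (head at position 0)
Step 1: X[q1]aaa (head 1)
Step 2: Xa[q1]aa (head 2)
Step 3: Xaa[q1]a (head 3)
Step 4: Xaaa[q1]□ (head 4)
Step 5: Xaaa#[q2]□ (head 5)
Step 6: Xaaa[q3]#a (head 4)
Step 7: Xaa[q3]a#a (head 3)
Step 8: Xa[q3]aa#a (head 2)
Step 9: X[q3]aaa#a (head 1)
Step 10: [q3]Xaaa#a (head 0)
Step 11: a[q0]aaa#a (head 1)
Step 12: aX[q1]aa#a (head 2)
Step 13: aXa[q1]a#a (head 3)
Step 14: aXaa[q1]#a (head 4)
Step 15: aXaa#[q2]a (head 5)
Step 16: aXaa#a[q2]□ (head 6)
Step 17: aXaa#[q3]aa (head 5)
Step 18: aXaa[q3]#aa (head 4)
Step 19: aXa[q3]a#aa (head 3)
Step 20: aX[q3]aa#aa (head 2)
Step 21: a[q3]Xaa#aa (head 1)
Step 22: aa[q0]aa#aa (head 2)
Step 23: aaX[q1]a#aa (head 3)
Step 24: aaXa[q1]#aa (head 4)
Step 25: aaXa#[q2]aa (head 5)
Step 26: aaXa#a[q2]a (head 6)
Step 27: aaXa#aa[q2]□ (head 7)
Step 28: aaXa#a[q3]aa (head 6)
Step 29: aaXa#[q3]aaa (head 5)
Step 30: aaXa[q3]#aaa (head 4)
Step 31: aaX[q3]a#aaa (head 3)
Step 32: aa[q3]Xa#aaa (head 2)
Step 33: aaa[q0]a#aaa (head 3)
Step 34: aaaX[q1]#aaa (head 4)
Step 35: aaaX#[q2]aaa (head 5)
Step 36: aaaX#a[q2]aa (head 6)
Step 37: aaaX#aa[q2]a (head 7)
Step 38: aaaX#aaa[q2]□ (head 8)
Step 39: aaaX#aa[q3]aa (head 7)
Step 40: aaaX#a[q3]aaa (head 6)
Step 41: aaaX#[q3]aaaa (head 5)
Step 42: aaaX[q3]#aaaa (head 4)
Step 43: aaa[q3]X#aaaa (head 3)
Step 44: aaaa[q0]#aaaa (head 4)
Step 45: aaaa#[q3]aaaa (head 5)
Step 46: aaaa[q3]#aaaa (head 4)
Step 47: aaa[q3]a#aaaa (head 3)
Step 48: aa[q3]aa#aaaa (head 2)
Step 49: a[q3]aaa#aaaa (head 1)
Step 50: [q3]aaaa#aaaa (head 0)
Step 51: [q3]□aaaa#aaaa (head -1)
Step 52: □[qA]aaaa#aaaa (head 0)
The machine is in qA, so it halts and accepts.
Number of transitions executed: 52.

Final answer: 52 steps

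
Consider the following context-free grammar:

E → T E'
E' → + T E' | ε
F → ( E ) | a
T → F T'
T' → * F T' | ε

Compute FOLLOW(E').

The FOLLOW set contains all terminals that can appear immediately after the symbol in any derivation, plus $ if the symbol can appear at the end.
Useful FIRST sets: FIRST(E') = {+, ε}, FIRST(T') = {*, ε} (both E' and T' are nullable).
FOLLOW(E): E is the start symbol → $; E appears in F → ( E ) followed by ')' → FOLLOW(E) = {), $}.
FOLLOW(E'): E' appears at the right end of E → T E' and of E' → + T E', so FOLLOW(E') ⊇ FOLLOW(E) (the second occurrence adds nothing new). FOLLOW(E') = {), $}.

Final answer: {$, )}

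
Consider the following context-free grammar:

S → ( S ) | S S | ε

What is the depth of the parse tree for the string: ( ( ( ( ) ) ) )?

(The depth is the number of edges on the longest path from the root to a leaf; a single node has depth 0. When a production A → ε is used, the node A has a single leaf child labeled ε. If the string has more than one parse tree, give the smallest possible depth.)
The string is 4 nested pairs. The shallowest parse tree applies S → ( S ) 4 times (one node per nested pair, each a child of the previous) and then S → ε in the middle.
S nodes at depths 0..4, ε leaf at depth 5; parentheses leaves are at depths 1..4.
(Using S → S S with an S → ε child anywhere only adds levels, so it cannot give a shallower tree.)
Depth = 5.

Final answer: 5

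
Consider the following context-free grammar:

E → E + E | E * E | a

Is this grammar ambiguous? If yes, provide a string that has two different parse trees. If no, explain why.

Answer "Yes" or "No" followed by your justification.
Two different leftmost derivations of a + a * a:
  (1) E ⇒ E + E ⇒ a + E ⇒ a + E * E ⇒ a + a * E ⇒ a + a * a   (tree groups a + (a * a))
  (2) E ⇒ E * E ⇒ E + E * E ⇒ a + E * E ⇒ a + a * E ⇒ a + a * a   (tree groups (a + a) * a)
Two distinct leftmost derivations = two distinct parse trees, so the grammar is ambiguous.

Final answer: Yes - the string 'a + a * a' has two distinct leftmost derivations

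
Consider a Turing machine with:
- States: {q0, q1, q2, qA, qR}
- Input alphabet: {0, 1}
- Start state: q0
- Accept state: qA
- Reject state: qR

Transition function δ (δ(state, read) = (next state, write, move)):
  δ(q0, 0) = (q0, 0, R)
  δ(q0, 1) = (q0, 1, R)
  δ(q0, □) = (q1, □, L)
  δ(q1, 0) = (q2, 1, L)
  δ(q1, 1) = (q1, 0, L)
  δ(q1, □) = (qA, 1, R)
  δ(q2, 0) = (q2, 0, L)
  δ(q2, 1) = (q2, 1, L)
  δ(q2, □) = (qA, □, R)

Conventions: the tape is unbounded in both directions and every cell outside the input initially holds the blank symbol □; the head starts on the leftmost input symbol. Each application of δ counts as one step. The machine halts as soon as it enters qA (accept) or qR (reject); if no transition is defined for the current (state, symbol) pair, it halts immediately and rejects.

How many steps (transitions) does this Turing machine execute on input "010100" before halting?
Step 0: [q0]010100 (head at position 0)
Step 1: δ(q0, 0) = (q0, 0, R)  ⊢  0[q0]10100 (head at position 1)
Step 2: δ(q0, 1) = (q0, 1, R)  ⊢  01[q0]0100 (head at position 2)
Step 3: δ(q0, 0) = (q0, 0, R)  ⊢  010[q0]100 (head at position 3)
Step 4: δ(q0, 1) = (q0, 1, R)  ⊢  0101[q0]00 (head at position 4)
Step 5: δ(q0, 0) = (q0, 0, R)  ⊢  01010[q0]0 (head at position 5)
Step 6: δ(q0, 0) = (q0, 0, R)  ⊢  010100[q0]□ (head at position 6)
Step 7: δ(q0, □) = (q1, □, L)  ⊢  01010[q1]0□ (head at position 5)
Step 8: δ(q1, 0) = (q2, 1, L)  ⊢  0101[q2]01□ (head at position 4)
Step 9: δ(q2, 0) = (q2, 0, L)  ⊢  010[q2]101□ (head at position 3)
Step 10: δ(q2, 1) = (q2, 1, L)  ⊢  01[q2]0101□ (head at position 2)
Step 11: δ(q2, 0) = (q2, 0, L)  ⊢  0[q2]10101□ (head at position 1)
Step 12: δ(q2, 1) = (q2, 1, L)  ⊢  [q2]010101□ (head at position 0)
Step 13: δ(q2, 0) = (q2, 0, L)  ⊢  [q2]□010101□ (head at position -1)
Step 14: δ(q2, □) = (qA, □, R)  ⊢  □[qA]010101□ (head at position 0)
The machine is in qA, so it halts and accepts.
Number of transitions executed: 14.

Final answer: 14 steps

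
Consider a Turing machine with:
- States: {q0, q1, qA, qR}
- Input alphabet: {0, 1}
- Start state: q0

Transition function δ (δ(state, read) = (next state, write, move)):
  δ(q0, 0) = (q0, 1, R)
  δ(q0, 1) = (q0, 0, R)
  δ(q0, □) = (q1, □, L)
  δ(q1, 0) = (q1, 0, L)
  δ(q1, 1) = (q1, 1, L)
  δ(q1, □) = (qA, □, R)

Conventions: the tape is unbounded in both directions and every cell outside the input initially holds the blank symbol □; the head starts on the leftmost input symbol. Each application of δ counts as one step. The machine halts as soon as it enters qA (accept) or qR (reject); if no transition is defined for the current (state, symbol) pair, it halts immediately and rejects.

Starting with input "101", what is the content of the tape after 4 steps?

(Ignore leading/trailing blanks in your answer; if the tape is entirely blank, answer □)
Step 0: [q0]101 (head at position 0)
Step 1: δ(q0, 1) = (q0, 0, R)  ⊢  0[q0]01 (head at position 1)
Step 2: δ(q0, 0) = (q0, 1, R)  ⊢  01[q0]1 (head at position 2)
Step 3: δ(q0, 1) = (q0, 0, R)  ⊢  010[q0]□ (head at position 3)
Step 4: δ(q0, □) = (q1, □, L)  ⊢  01[q1]0□ (head at position 2)
Tape after 4 steps (ignoring surrounding blanks): 010

Final answer: Tape: 010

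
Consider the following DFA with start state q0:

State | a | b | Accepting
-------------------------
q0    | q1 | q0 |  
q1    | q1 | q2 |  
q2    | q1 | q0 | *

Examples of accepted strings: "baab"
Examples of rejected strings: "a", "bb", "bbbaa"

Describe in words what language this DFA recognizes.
strings over {a,b} ending with 'ab'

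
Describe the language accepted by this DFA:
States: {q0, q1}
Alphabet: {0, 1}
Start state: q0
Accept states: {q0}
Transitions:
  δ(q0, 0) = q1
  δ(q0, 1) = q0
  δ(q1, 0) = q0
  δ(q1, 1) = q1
Analyzing the DFA structure:
Start state: q0
Accept states: {q0}
Interpreting what each state remembers (checking against the transitions):
  q0: an even number of 0s has been read so far
  q1: an odd number of 0s has been read so far
  δ(q0, 0): in q0 (an even number of 0s has been read so far), after reading 0 we have: an odd number of 0s has been read so far → q1
  δ(q0, 1): in q0 (an even number of 0s has been read so far), after reading 1 we have: an even number of 0s has been read so far → q0
  δ(q1, 0): in q1 (an odd number of 0s has been read so far), after reading 0 we have: an even number of 0s has been read so far → q0
  δ(q1, 1): in q1 (an odd number of 0s has been read so far), after reading 1 we have: an odd number of 0s has been read so far → q1
A string is accepted iff it ends in {q0}, i.e. an even number of 0s has been read so far.
Language: All binary strings with an even number of 0s

Final answer: All binary strings with an even number of 0s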